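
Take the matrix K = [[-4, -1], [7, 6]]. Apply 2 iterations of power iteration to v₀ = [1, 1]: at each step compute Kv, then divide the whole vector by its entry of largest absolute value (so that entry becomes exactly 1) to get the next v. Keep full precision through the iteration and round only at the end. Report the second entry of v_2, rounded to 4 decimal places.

1.0000

Kv0 = (-5.00000, 13.00000); divide by 13.00000 → v1 = (-0.38462, 1.00000)
Kv1 = (0.53846, 3.30769); divide by 3.30769 → v2 = (0.16279, 1.00000)
Requested entry of v2: 43/43 = 1.0000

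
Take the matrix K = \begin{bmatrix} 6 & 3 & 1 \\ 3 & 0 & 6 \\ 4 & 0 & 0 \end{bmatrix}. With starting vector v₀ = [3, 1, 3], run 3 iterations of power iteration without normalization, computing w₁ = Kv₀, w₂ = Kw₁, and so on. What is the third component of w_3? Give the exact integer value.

948

w1 = Kv₀ = (6·3 + 3·1 + 1·3; 3·3 + 0·1 + 6·3; 4·3 + 0·1 + 0·3) = (24, 27, 12)
w2 = Kw1 = (6·24 + 3·27 + 1·12; 3·24 + 0·27 + 6·12; 4·24 + 0·27 + 0·12) = (237, 144, 96)
w3 = Kw2 = (1950, 1287, 948)
The requested component of w3 is 948.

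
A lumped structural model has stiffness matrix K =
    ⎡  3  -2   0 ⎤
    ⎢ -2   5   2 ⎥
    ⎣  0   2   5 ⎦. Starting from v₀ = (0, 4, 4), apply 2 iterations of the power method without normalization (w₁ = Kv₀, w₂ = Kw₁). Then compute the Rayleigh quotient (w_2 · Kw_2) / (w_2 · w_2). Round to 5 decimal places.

λ ≈ 7.46488

w1 = Kv₀ = (3·0 + (-2)·4 + 0·4; (-2)·0 + 5·4 + 2·4; 0·0 + 2·4 + 5·4) = (-8, 28, 28)
w2 = Kw1 = (3·(-8) + (-2)·28 + 0·28; (-2)·(-8) + 5·28 + 2·28; 0·(-8) + 2·28 + 5·28) = (-80, 212, 196)
Kw2 = (-664, 1612, 1404)
w2·Kw2 = (-80)·(-664) + 212·1612 + 196·1404 = 670048; w2·w2 = (-80)·(-80) + 212·212 + 196·196 = 89760
λ ≈ 670048/89760 = 7.46488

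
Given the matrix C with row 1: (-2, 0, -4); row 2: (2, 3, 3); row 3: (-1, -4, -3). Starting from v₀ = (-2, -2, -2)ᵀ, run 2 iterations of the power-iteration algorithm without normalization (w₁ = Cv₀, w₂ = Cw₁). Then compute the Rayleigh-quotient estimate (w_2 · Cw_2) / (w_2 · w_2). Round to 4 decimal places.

w1 = Cv₀ = ((-2)·(-2) + 0·(-2) + (-4)·(-2); 2·(-2) + 3·(-2) + 3·(-2); (-1)·(-2) + (-4)·(-2) + (-3)·(-2)) = (12, -16, 16)
w2 = Cw1 = ((-2)·12 + 0·(-16) + (-4)·16; 2·12 + 3·(-16) + 3·16; (-1)·12 + (-4)·(-16) + (-3)·16) = (-88, 24, 4)
Cw2 = (160, -92, -20)
w2·Cw2 = (-88)·160 + 24·(-92) + 4·(-20) = -16368; w2·w2 = (-88)·(-88) + 24·24 + 4·4 = 8336
λ ≈ -16368/8336 = -1.9635

λ ≈ -1.9635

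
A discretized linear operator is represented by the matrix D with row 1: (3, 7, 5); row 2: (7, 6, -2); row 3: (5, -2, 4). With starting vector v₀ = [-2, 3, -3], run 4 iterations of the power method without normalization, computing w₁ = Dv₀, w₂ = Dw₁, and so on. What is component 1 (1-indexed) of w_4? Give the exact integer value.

-2434

w1 = Dv₀ = (3·(-2) + 7·3 + 5·(-3); 7·(-2) + 6·3 + (-2)·(-3); 5·(-2) + (-2)·3 + 4·(-3)) = (0, 10, -28)
w2 = Dw1 = (3·0 + 7·10 + 5·(-28); 7·0 + 6·10 + (-2)·(-28); 5·0 + (-2)·10 + 4·(-28)) = (-70, 116, -132)
w3 = Dw2 = (-58, 470, -1110)
w4 = Dw3 = (-2434, 4634, -5670)
The requested component of w4 is -2434.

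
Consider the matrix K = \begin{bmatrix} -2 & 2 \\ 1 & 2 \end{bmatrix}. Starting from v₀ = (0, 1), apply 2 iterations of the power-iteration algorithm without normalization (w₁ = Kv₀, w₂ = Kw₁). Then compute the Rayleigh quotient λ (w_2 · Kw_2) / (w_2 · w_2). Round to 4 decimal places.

w1 = Kv₀ = ((-2)·0 + 2·1; 1·0 + 2·1) = (2, 2)
w2 = Kw1 = ((-2)·2 + 2·2; 1·2 + 2·2) = (0, 6)
Kw2 = (12, 12)
w2·Kw2 = 0·12 + 6·12 = 72; w2·w2 = 0·0 + 6·6 = 36
λ ≈ 72/36 = 2.0000

λ ≈ 2.0000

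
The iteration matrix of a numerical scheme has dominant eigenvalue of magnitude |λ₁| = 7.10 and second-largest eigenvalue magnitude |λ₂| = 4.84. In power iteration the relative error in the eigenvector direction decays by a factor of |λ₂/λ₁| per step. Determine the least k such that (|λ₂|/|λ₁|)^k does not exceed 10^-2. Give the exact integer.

13

|λ₂/λ₁| = 4.84/7.10 = 0.68169
Need k ≥ ln(10^-2) / ln(0.68169) = -4.6052 / -0.3832 ≈ 12.018
Smallest integer k satisfying the bound: 13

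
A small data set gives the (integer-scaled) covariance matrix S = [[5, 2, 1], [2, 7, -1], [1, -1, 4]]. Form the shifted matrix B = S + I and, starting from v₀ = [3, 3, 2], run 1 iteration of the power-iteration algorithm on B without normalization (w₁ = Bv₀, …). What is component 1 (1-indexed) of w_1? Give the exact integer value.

26

B = S + I has rows (6, 2, 1); (2, 8, -1); (1, -1, 5)
w1 = Bv₀ = (26, 28, 10)
Requested component of w1: 26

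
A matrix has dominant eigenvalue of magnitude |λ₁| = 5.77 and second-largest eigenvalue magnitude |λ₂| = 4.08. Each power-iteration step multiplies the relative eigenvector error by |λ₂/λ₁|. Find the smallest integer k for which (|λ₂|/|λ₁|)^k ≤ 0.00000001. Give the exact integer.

|λ₂/λ₁| = 4.08/5.77 = 0.70711
Need k ≥ ln(0.00000001) / ln(0.70711) = -18.4207 / -0.3466 ≈ 53.151
Smallest integer k satisfying the bound: 54

54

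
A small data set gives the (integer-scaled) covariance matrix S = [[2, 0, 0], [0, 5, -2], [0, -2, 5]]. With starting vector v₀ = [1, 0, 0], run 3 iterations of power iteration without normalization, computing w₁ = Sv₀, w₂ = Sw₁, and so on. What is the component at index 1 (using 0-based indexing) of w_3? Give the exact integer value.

w1 = Sv₀ = (2·1 + 0·0 + 0·0; 0·1 + 5·0 + (-2)·0; 0·1 + (-2)·0 + 5·0) = (2, 0, 0)
w2 = Sw1 = (2·2 + 0·0 + 0·0; 0·2 + 5·0 + (-2)·0; 0·2 + (-2)·0 + 5·0) = (4, 0, 0)
w3 = Sw2 = (8, 0, 0)
The requested component of w3 is 0.

0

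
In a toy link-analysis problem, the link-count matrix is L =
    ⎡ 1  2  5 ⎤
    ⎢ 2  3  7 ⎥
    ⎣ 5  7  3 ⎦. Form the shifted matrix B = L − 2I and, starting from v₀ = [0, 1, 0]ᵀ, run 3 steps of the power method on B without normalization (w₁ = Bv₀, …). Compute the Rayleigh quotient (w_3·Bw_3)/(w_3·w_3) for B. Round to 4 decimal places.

B = L − 2I has rows (-1, 2, 5); (2, 1, 7); (5, 7, 1)
w1 = Bv₀ = (2, 1, 7)
w2 = Bw1 = (35, 54, 24)
w3 = Bw2 = (193, 292, 577)
Bw3 = (3276, 4717, 3586)
w3·Bw3 = 4078754; w3·w3 = 455442; μ ≈ 4078754/455442 = 8.9556

μ ≈ 8.9556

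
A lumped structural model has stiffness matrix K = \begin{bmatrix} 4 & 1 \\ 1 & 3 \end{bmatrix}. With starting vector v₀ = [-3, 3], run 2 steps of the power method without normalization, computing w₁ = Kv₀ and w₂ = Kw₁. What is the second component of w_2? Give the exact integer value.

9

w1 = Kv₀ = (-9, 6)
w2 = Kw1 = (-30, 9)
The requested component of w2 is 9.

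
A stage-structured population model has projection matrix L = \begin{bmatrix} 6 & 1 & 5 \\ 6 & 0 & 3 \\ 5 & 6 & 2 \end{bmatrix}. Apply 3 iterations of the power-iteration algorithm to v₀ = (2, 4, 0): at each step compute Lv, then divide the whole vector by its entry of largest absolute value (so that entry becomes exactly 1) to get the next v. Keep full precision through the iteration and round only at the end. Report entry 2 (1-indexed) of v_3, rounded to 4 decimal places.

0.7714

Lv0 = (16.00000, 12.00000, 34.00000); divide by 34.00000 → v1 = (0.47059, 0.35294, 1.00000)
Lv1 = (8.17647, 5.82353, 6.47059); divide by 8.17647 → v2 = (1.00000, 0.71223, 0.79137)
Lv2 = (10.66906, 8.37410, 10.85612); divide by 10.85612 → v3 = (0.98277, 0.77137, 1.00000)
Requested entry of v3: 2328/3018 = 0.7714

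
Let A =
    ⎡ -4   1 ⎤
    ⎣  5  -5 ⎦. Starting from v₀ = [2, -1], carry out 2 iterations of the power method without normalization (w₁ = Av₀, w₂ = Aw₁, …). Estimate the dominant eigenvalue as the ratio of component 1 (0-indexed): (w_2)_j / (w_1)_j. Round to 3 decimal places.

w1 = Av₀ = ((-4)·2 + 1·(-1); 5·2 + (-5)·(-1)) = (-9, 15)
w2 = Aw1 = ((-4)·(-9) + 1·15; 5·(-9) + (-5)·15) = (51, -120)
Ratio at component: -120 / 15 = -8.000

λ ≈ -8.000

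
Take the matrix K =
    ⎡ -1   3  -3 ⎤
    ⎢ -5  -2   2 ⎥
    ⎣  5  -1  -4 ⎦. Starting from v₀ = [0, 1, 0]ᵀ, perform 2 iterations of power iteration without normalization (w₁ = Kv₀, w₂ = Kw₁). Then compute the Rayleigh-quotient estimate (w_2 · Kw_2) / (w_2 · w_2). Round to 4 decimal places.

w1 = Kv₀ = ((-1)·0 + 3·1 + (-3)·0; (-5)·0 + (-2)·1 + 2·0; 5·0 + (-1)·1 + (-4)·0) = (3, -2, -1)
w2 = Kw1 = ((-1)·3 + 3·(-2) + (-3)·(-1); (-5)·3 + (-2)·(-2) + 2·(-1); 5·3 + (-1)·(-2) + (-4)·(-1)) = (-6, -13, 21)
Kw2 = (-96, 98, -101)
w2·Kw2 = (-6)·(-96) + (-13)·98 + 21·(-101) = -2819; w2·w2 = (-6)·(-6) + (-13)·(-13) + 21·21 = 646
λ ≈ -2819/646 = -4.3638

-4.3638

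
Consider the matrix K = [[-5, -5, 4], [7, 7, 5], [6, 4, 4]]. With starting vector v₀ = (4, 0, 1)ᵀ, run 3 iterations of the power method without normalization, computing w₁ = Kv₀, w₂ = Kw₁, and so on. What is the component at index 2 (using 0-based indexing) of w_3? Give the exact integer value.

1790

w1 = Kv₀ = ((-5)·4 + (-5)·0 + 4·1; 7·4 + 7·0 + 5·1; 6·4 + 4·0 + 4·1) = (-16, 33, 28)
w2 = Kw1 = ((-5)·(-16) + (-5)·33 + 4·28; 7·(-16) + 7·33 + 5·28; 6·(-16) + 4·33 + 4·28) = (27, 259, 148)
w3 = Kw2 = (-838, 2742, 1790)
The requested component of w3 is 1790.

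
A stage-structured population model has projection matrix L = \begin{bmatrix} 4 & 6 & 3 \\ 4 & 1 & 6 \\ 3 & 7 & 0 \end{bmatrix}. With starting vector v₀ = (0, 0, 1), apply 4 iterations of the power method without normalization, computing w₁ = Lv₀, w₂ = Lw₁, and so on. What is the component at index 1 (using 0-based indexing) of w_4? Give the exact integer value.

3948

w1 = Lv₀ = (3, 6, 0)
w2 = Lw1 = (48, 18, 51)
w3 = Lw2 = (453, 516, 270)
w4 = Lw3 = (5718, 3948, 4971)
The requested component of w4 is 3948.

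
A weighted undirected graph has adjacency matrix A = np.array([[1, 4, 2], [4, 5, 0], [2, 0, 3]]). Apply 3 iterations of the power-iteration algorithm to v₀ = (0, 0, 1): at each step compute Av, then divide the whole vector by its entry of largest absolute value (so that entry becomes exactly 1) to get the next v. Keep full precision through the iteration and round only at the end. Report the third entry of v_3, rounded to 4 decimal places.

Av0 = (2.00000, 0.00000, 3.00000); divide by 3.00000 → v1 = (0.66667, 0.00000, 1.00000)
Av1 = (2.66667, 2.66667, 4.33333); divide by 4.33333 → v2 = (0.61538, 0.61538, 1.00000)
Av2 = (5.07692, 5.53846, 4.23077); divide by 5.53846 → v3 = (0.91667, 1.00000, 0.76389)
Requested entry of v3: 55/72 = 0.7639

0.7639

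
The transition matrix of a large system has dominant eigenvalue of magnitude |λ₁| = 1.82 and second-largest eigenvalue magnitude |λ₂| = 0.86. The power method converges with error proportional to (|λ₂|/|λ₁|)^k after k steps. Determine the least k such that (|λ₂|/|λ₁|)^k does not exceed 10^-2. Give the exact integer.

7

|λ₂/λ₁| = 0.86/1.82 = 0.47253
Need k ≥ ln(10^-2) / ln(0.47253) = -4.6052 / -0.7497 ≈ 6.143
Smallest integer k satisfying the bound: 7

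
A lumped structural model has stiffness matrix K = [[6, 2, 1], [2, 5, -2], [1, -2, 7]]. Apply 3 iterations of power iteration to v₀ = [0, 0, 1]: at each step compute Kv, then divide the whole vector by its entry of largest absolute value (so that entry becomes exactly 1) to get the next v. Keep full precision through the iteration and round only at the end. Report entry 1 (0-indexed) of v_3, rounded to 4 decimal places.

-0.4640

Kv0 = (1.00000, -2.00000, 7.00000); divide by 7.00000 → v1 = (0.14286, -0.28571, 1.00000)
Kv1 = (1.28571, -3.14286, 7.71429); divide by 7.71429 → v2 = (0.16667, -0.40741, 1.00000)
Kv2 = (1.18519, -3.70370, 7.98148); divide by 7.98148 → v3 = (0.14849, -0.46404, 1.00000)
Requested entry of v3: -200/431 = -0.4640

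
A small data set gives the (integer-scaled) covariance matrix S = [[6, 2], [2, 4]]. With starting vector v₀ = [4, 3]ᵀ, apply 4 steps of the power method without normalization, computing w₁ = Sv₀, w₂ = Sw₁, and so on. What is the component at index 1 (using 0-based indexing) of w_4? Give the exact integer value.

w1 = Sv₀ = (30, 20)
w2 = Sw1 = (220, 140)
w3 = Sw2 = (1600, 1000)
w4 = Sw3 = (11600, 7200)
The requested component of w4 is 7200.

7200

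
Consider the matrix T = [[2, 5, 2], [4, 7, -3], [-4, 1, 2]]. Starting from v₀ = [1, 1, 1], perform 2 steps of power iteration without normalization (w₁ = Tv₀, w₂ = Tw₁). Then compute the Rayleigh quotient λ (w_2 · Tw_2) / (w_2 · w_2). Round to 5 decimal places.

w1 = Tv₀ = (2·1 + 5·1 + 2·1; 4·1 + 7·1 + (-3)·1; (-4)·1 + 1·1 + 2·1) = (9, 8, -1)
w2 = Tw1 = (2·9 + 5·8 + 2·(-1); 4·9 + 7·8 + (-3)·(-1); (-4)·9 + 1·8 + 2·(-1)) = (56, 95, -30)
Tw2 = (527, 979, -189)
w2·Tw2 = 56·527 + 95·979 + (-30)·(-189) = 128187; w2·w2 = 56·56 + 95·95 + (-30)·(-30) = 13061
λ ≈ 128187/13061 = 9.81449

9.81449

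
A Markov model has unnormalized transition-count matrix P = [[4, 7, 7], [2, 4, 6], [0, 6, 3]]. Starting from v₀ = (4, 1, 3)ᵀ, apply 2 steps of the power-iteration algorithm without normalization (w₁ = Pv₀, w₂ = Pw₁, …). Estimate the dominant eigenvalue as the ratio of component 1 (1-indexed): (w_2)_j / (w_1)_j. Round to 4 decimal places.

11.1591

w1 = Pv₀ = (4·4 + 7·1 + 7·3; 2·4 + 4·1 + 6·3; 0·4 + 6·1 + 3·3) = (44, 30, 15)
w2 = Pw1 = (4·44 + 7·30 + 7·15; 2·44 + 4·30 + 6·15; 0·44 + 6·30 + 3·15) = (491, 298, 225)
Ratio at component: 491 / 44 = 11.1591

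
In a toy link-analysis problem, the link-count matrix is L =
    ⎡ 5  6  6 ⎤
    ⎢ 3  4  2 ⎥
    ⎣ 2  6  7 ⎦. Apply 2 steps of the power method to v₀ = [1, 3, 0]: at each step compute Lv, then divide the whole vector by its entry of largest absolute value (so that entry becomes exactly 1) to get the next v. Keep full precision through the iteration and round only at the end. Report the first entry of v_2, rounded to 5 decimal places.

Lv0 = (23.000000, 15.000000, 20.000000); divide by 23.000000 → v1 = (1.000000, 0.652174, 0.869565)
Lv1 = (14.130435, 7.347826, 12.000000); divide by 14.130435 → v2 = (1.000000, 0.520000, 0.849231)
Requested entry of v2: 325/325 = 1.00000

1.00000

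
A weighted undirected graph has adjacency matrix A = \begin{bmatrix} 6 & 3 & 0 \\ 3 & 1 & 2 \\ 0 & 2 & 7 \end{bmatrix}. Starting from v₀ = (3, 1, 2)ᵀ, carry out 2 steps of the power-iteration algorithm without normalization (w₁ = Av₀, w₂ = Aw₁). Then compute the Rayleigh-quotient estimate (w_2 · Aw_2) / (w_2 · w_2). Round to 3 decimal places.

w1 = Av₀ = (6·3 + 3·1 + 0·2; 3·3 + 1·1 + 2·2; 0·3 + 2·1 + 7·2) = (21, 14, 16)
w2 = Aw1 = (6·21 + 3·14 + 0·16; 3·21 + 1·14 + 2·16; 0·21 + 2·14 + 7·16) = (168, 109, 140)
Aw2 = (1335, 893, 1198)
w2·Aw2 = 168·1335 + 109·893 + 140·1198 = 489337; w2·w2 = 168·168 + 109·109 + 140·140 = 59705
λ ≈ 489337/59705 = 8.196

8.196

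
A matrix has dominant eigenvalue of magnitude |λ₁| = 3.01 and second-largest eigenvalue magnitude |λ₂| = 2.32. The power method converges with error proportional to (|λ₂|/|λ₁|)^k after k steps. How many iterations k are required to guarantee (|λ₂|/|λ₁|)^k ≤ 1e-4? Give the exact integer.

|λ₂/λ₁| = 2.32/3.01 = 0.77076
Need k ≥ ln(1e-4) / ln(0.77076) = -9.2103 / -0.2604 ≈ 35.374
Smallest integer k satisfying the bound: 36

36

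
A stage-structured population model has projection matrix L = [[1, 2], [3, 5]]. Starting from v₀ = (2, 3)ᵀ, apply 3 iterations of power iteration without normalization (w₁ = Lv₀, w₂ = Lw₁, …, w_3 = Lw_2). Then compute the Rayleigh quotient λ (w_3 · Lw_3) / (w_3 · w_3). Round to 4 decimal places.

λ ≈ 6.1623

w1 = Lv₀ = (1·2 + 2·3; 3·2 + 5·3) = (8, 21)
w2 = Lw1 = (1·8 + 2·21; 3·8 + 5·21) = (50, 129)
w3 = Lw2 = (308, 795)
Lw3 = (1898, 4899)
w3·Lw3 = 308·1898 + 795·4899 = 4479289; w3·w3 = 308·308 + 795·795 = 726889
λ ≈ 4479289/726889 = 6.1623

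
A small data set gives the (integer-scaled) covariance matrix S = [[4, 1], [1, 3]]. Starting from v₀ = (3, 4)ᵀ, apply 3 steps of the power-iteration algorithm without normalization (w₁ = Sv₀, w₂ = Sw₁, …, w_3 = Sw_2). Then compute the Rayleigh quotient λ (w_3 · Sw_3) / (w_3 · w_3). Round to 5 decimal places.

w1 = Sv₀ = (16, 15)
w2 = Sw1 = (79, 61)
w3 = Sw2 = (377, 262)
Sw3 = (1770, 1163)
w3·Sw3 = 377·1770 + 262·1163 = 971996; w3·w3 = 377·377 + 262·262 = 210773
λ ≈ 971996/210773 = 4.61158

4.61158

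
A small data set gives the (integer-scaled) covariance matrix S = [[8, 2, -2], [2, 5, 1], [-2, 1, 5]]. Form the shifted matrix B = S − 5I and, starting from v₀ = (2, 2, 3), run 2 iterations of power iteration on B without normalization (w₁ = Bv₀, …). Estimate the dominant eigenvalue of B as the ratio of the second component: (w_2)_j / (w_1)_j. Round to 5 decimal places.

μ ≈ 0.85714

B = S − 5I has rows (3, 2, -2); (2, 0, 1); (-2, 1, 0)
w1 = Bv₀ = (3·2 + 2·2 + (-2)·3; 2·2 + 0·2 + 1·3; (-2)·2 + 1·2 + 0·3) = (4, 7, -2)
w2 = Bw1 = (3·4 + 2·7 + (-2)·(-2); 2·4 + 0·7 + 1·(-2); (-2)·4 + 1·7 + 0·(-2)) = (30, 6, -1)
Ratio: 6/7 = 0.85714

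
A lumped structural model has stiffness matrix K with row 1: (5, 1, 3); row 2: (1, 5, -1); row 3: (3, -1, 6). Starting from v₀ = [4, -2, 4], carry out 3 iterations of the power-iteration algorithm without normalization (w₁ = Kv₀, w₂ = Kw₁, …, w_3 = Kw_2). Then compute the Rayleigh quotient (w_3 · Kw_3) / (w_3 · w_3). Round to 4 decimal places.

λ ≈ 8.5307

w1 = Kv₀ = (5·4 + 1·(-2) + 3·4; 1·4 + 5·(-2) + (-1)·4; 3·4 + (-1)·(-2) + 6·4) = (30, -10, 38)
w2 = Kw1 = (5·30 + 1·(-10) + 3·38; 1·30 + 5·(-10) + (-1)·38; 3·30 + (-1)·(-10) + 6·38) = (254, -58, 328)
w3 = Kw2 = (2196, -364, 2788)
Kw3 = (18980, -2412, 23680)
w3·Kw3 = 2196·18980 + (-364)·(-2412) + 2788·23680 = 108577888; w3·w3 = 2196·2196 + (-364)·(-364) + 2788·2788 = 12727856
λ ≈ 108577888/12727856 = 8.5307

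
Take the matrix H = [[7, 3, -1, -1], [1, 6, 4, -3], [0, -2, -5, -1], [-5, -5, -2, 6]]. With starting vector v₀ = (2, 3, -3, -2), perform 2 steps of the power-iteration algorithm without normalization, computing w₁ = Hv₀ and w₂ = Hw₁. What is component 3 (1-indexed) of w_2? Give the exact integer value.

w1 = Hv₀ = (28, 14, 11, -31)
w2 = Hw1 = (258, 249, -52, -418)
The requested component of w2 is -52.

-52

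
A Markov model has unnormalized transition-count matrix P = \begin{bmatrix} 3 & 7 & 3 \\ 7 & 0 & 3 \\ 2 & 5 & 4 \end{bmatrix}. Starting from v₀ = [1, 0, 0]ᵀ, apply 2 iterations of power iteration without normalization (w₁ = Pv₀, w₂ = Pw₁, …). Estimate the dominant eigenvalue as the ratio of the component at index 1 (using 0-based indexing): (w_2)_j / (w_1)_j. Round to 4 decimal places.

w1 = Pv₀ = (3, 7, 2)
w2 = Pw1 = (64, 27, 49)
Ratio at component: 27 / 7 = 3.8571

λ ≈ 3.8571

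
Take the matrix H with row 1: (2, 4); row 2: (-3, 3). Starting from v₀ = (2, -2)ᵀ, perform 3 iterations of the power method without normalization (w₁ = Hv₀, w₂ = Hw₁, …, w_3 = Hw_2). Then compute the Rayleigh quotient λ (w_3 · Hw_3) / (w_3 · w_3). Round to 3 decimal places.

w1 = Hv₀ = (2·2 + 4·(-2); (-3)·2 + 3·(-2)) = (-4, -12)
w2 = Hw1 = (2·(-4) + 4·(-12); (-3)·(-4) + 3·(-12)) = (-56, -24)
w3 = Hw2 = (-208, 96)
Hw3 = (-32, 912)
w3·Hw3 = (-208)·(-32) + 96·912 = 94208; w3·w3 = (-208)·(-208) + 96·96 = 52480
λ ≈ 94208/52480 = 1.795

1.795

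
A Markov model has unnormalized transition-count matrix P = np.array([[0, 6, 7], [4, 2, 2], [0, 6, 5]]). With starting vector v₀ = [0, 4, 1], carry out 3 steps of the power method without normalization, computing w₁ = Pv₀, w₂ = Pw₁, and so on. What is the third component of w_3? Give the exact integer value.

w1 = Pv₀ = (31, 10, 29)
w2 = Pw1 = (263, 202, 205)
w3 = Pw2 = (2647, 1866, 2237)
The requested component of w3 is 2237.

2237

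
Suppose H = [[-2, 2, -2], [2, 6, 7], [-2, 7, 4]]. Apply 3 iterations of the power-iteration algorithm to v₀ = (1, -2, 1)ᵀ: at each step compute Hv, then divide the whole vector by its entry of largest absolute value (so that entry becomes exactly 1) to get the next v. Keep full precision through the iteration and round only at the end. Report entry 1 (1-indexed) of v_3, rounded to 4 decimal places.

Hv0 = (-8.00000, -3.00000, -12.00000); divide by -12.00000 → v1 = (0.66667, 0.25000, 1.00000)
Hv1 = (-2.83333, 9.83333, 4.41667); divide by 9.83333 → v2 = (-0.28814, 1.00000, 0.44915)
Hv2 = (1.67797, 8.56780, 9.37288); divide by 9.37288 → v3 = (0.17902, 0.91410, 1.00000)
Requested entry of v3: -198/-1106 = 0.1790

0.1790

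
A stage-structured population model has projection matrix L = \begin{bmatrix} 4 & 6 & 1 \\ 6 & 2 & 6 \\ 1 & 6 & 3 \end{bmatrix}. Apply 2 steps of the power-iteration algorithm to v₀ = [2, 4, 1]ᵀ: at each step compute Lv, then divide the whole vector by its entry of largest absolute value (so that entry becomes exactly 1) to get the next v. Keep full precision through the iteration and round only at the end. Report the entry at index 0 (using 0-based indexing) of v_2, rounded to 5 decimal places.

0.74764

Lv0 = (33.000000, 26.000000, 29.000000); divide by 33.000000 → v1 = (1.000000, 0.787879, 0.878788)
Lv1 = (9.606061, 12.848485, 8.363636); divide by 12.848485 → v2 = (0.747642, 1.000000, 0.650943)
Requested entry of v2: 317/424 = 0.74764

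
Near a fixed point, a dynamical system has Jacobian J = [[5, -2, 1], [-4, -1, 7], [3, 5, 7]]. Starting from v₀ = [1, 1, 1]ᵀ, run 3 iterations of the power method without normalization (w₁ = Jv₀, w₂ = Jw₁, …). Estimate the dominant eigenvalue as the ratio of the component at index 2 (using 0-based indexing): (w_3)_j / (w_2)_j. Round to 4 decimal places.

λ ≈ 11.1575

w1 = Jv₀ = (5·1 + (-2)·1 + 1·1; (-4)·1 + (-1)·1 + 7·1; 3·1 + 5·1 + 7·1) = (4, 2, 15)
w2 = Jw1 = (5·4 + (-2)·2 + 1·15; (-4)·4 + (-1)·2 + 7·15; 3·4 + 5·2 + 7·15) = (31, 87, 127)
w3 = Jw2 = (108, 678, 1417)
Ratio at component: 1417 / 127 = 11.1575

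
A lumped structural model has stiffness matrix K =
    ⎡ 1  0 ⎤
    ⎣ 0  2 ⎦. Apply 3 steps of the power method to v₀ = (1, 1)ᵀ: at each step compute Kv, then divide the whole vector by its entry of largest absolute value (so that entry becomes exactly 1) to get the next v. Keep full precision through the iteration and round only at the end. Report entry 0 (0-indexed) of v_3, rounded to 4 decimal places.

0.1250

Kv0 = (1.00000, 2.00000); divide by 2.00000 → v1 = (0.50000, 1.00000)
Kv1 = (0.50000, 2.00000); divide by 2.00000 → v2 = (0.25000, 1.00000)
Kv2 = (0.25000, 2.00000); divide by 2.00000 → v3 = (0.12500, 1.00000)
Requested entry of v3: 1/8 = 0.1250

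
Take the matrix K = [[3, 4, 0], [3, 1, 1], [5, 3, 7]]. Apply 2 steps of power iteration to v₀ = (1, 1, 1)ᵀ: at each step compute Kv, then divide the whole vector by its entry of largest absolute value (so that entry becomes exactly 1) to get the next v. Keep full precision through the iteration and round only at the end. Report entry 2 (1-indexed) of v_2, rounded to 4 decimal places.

0.2645

Kv0 = (7.00000, 5.00000, 15.00000); divide by 15.00000 → v1 = (0.46667, 0.33333, 1.00000)
Kv1 = (2.73333, 2.73333, 10.33333); divide by 10.33333 → v2 = (0.26452, 0.26452, 1.00000)
Requested entry of v2: 41/155 = 0.2645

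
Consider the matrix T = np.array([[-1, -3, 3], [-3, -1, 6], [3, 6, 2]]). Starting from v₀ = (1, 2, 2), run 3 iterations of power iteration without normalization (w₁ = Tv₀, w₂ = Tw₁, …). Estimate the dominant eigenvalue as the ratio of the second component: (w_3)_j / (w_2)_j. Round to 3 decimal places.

w1 = Tv₀ = (-1, 7, 19)
w2 = Tw1 = (37, 110, 77)
w3 = Tw2 = (-136, 241, 925)
Ratio at component: 241 / 110 = 2.191

λ ≈ 2.191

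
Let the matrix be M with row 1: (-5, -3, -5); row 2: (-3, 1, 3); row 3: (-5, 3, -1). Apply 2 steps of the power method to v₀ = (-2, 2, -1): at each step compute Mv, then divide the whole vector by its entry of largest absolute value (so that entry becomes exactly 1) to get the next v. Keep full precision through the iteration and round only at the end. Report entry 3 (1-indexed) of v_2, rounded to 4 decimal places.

0.3241

Mv0 = (9.00000, 5.00000, 17.00000); divide by 17.00000 → v1 = (0.52941, 0.29412, 1.00000)
Mv1 = (-8.52941, 1.70588, -2.76471); divide by -8.52941 → v2 = (1.00000, -0.20000, 0.32414)
Requested entry of v2: -47/-145 = 0.3241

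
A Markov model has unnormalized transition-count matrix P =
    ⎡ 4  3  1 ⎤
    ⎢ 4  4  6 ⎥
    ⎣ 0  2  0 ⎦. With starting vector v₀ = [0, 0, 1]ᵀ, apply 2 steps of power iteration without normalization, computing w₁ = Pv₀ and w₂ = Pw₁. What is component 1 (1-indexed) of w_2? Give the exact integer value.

w1 = Pv₀ = (1, 6, 0)
w2 = Pw1 = (22, 28, 12)
The requested component of w2 is 22.

22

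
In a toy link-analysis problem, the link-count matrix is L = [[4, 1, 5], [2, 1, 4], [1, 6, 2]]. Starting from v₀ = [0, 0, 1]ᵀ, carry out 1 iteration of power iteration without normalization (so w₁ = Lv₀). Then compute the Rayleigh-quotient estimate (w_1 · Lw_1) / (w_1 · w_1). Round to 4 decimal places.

w1 = Lv₀ = (4·0 + 1·0 + 5·1; 2·0 + 1·0 + 4·1; 1·0 + 6·0 + 2·1) = (5, 4, 2)
Lw1 = (34, 22, 33)
w1·Lw1 = 5·34 + 4·22 + 2·33 = 324; w1·w1 = 5·5 + 4·4 + 2·2 = 45
λ ≈ 324/45 = 7.2000

7.2000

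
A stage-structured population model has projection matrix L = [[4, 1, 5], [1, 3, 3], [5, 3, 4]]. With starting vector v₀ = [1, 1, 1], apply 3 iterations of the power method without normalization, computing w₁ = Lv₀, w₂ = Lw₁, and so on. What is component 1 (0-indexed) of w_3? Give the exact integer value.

w1 = Lv₀ = (10, 7, 12)
w2 = Lw1 = (107, 67, 119)
w3 = Lw2 = (1090, 665, 1212)
The requested component of w3 is 665.

665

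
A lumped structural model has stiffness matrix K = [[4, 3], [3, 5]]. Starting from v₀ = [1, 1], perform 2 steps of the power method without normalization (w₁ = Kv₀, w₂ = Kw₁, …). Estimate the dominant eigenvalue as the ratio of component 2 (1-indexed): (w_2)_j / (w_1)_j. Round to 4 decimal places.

λ ≈ 7.6250

w1 = Kv₀ = (4·1 + 3·1; 3·1 + 5·1) = (7, 8)
w2 = Kw1 = (4·7 + 3·8; 3·7 + 5·8) = (52, 61)
Ratio at component: 61 / 8 = 7.6250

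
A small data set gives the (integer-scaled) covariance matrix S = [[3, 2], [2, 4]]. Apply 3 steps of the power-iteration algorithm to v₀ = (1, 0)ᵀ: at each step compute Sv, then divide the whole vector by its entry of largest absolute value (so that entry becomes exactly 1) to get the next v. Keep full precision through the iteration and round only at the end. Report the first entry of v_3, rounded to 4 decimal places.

0.8171

Sv0 = (3.00000, 2.00000); divide by 3.00000 → v1 = (1.00000, 0.66667)
Sv1 = (4.33333, 4.66667); divide by 4.66667 → v2 = (0.92857, 1.00000)
Sv2 = (4.78571, 5.85714); divide by 5.85714 → v3 = (0.81707, 1.00000)
Requested entry of v3: 67/82 = 0.8171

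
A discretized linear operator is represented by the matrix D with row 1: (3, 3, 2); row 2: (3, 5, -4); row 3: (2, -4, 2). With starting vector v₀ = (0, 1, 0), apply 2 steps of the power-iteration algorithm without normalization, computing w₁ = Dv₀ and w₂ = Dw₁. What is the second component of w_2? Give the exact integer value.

50

w1 = Dv₀ = (3·0 + 3·1 + 2·0; 3·0 + 5·1 + (-4)·0; 2·0 + (-4)·1 + 2·0) = (3, 5, -4)
w2 = Dw1 = (3·3 + 3·5 + 2·(-4); 3·3 + 5·5 + (-4)·(-4); 2·3 + (-4)·5 + 2·(-4)) = (16, 50, -22)
The requested component of w2 is 50.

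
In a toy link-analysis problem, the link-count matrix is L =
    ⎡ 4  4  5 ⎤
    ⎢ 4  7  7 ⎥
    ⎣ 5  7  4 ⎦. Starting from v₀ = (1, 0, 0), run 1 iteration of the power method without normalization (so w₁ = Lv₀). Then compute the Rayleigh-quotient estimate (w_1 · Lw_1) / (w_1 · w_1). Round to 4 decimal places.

λ ≈ 15.5088

w1 = Lv₀ = (4, 4, 5)
Lw1 = (57, 79, 68)
w1·Lw1 = 4·57 + 4·79 + 5·68 = 884; w1·w1 = 4·4 + 4·4 + 5·5 = 57
λ ≈ 884/57 = 15.5088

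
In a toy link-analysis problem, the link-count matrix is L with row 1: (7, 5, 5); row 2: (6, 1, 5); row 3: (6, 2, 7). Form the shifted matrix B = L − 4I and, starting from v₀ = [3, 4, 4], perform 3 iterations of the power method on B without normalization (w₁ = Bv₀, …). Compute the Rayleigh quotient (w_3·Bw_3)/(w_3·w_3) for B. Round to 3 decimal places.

11.302

B = L − 4I has rows (3, 5, 5); (6, -3, 5); (6, 2, 3)
w1 = Bv₀ = (3·3 + 5·4 + 5·4; 6·3 + (-3)·4 + 5·4; 6·3 + 2·4 + 3·4) = (49, 26, 38)
w2 = Bw1 = (3·49 + 5·26 + 5·38; 6·49 + (-3)·26 + 5·38; 6·49 + 2·26 + 3·38) = (467, 406, 460)
w3 = Bw2 = (5731, 3884, 4994)
Bw3 = (61583, 47704, 57136)
w3·Bw3 = 823551693; w3·w3 = 72869853; μ ≈ 823551693/72869853 = 11.302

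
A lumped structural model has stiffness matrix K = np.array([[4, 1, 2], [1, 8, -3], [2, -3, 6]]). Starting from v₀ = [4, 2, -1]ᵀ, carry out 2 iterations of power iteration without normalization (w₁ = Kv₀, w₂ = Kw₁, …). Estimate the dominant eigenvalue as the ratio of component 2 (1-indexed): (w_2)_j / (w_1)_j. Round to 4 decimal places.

w1 = Kv₀ = (4·4 + 1·2 + 2·(-1); 1·4 + 8·2 + (-3)·(-1); 2·4 + (-3)·2 + 6·(-1)) = (16, 23, -4)
w2 = Kw1 = (4·16 + 1·23 + 2·(-4); 1·16 + 8·23 + (-3)·(-4); 2·16 + (-3)·23 + 6·(-4)) = (79, 212, -61)
Ratio at component: 212 / 23 = 9.2174

λ ≈ 9.2174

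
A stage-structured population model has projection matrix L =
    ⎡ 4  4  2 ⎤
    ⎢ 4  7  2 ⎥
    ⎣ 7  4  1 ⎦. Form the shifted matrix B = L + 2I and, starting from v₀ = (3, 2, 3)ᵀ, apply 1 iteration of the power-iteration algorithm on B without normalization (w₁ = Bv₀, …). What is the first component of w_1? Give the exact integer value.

B = L + 2I has rows (6, 4, 2); (4, 9, 2); (7, 4, 3)
w1 = Bv₀ = (6·3 + 4·2 + 2·3; 4·3 + 9·2 + 2·3; 7·3 + 4·2 + 3·3) = (32, 36, 38)
Requested component of w1: 32

32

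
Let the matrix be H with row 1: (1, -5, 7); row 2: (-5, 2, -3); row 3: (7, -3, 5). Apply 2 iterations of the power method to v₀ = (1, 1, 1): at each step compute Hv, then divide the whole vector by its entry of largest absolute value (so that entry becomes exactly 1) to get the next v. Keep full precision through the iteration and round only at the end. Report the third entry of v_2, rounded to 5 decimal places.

Hv0 = (3.000000, -6.000000, 9.000000); divide by 9.000000 → v1 = (0.333333, -0.666667, 1.000000)
Hv1 = (10.666667, -6.000000, 9.333333); divide by 10.666667 → v2 = (1.000000, -0.562500, 0.875000)
Requested entry of v2: 84/96 = 0.87500

0.87500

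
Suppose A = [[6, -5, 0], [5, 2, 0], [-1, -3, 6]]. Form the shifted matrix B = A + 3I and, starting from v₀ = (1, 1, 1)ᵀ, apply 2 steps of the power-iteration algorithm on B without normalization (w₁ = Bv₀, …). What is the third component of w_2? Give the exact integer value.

B = A + 3I has rows (9, -5, 0); (5, 5, 0); (-1, -3, 9)
w1 = Bv₀ = (4, 10, 5)
w2 = Bw1 = (-14, 70, 11)
Requested component of w2: 11

11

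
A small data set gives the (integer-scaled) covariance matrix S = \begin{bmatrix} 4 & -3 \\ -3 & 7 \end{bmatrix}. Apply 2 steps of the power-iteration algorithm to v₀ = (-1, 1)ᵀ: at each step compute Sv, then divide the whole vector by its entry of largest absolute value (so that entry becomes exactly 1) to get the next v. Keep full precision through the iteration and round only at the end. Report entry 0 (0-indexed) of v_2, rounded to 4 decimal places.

Sv0 = (-7.00000, 10.00000); divide by 10.00000 → v1 = (-0.70000, 1.00000)
Sv1 = (-5.80000, 9.10000); divide by 9.10000 → v2 = (-0.63736, 1.00000)
Requested entry of v2: -58/91 = -0.6374

-0.6374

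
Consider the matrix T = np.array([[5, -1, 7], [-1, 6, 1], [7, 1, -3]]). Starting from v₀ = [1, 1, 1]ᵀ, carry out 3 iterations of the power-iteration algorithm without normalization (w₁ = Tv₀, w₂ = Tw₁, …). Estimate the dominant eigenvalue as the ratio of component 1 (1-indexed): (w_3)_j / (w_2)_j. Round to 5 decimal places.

10.30952

w1 = Tv₀ = (11, 6, 5)
w2 = Tw1 = (84, 30, 68)
w3 = Tw2 = (866, 164, 414)
Ratio at component: 866 / 84 = 10.30952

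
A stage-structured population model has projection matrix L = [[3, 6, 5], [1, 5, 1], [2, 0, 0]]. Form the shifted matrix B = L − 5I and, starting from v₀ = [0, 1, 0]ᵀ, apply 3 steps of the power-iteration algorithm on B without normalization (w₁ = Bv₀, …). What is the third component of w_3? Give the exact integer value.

-84

B = L − 5I has rows (-2, 6, 5); (1, 0, 1); (2, 0, -5)
w1 = Bv₀ = ((-2)·0 + 6·1 + 5·0; 1·0 + 0·1 + 1·0; 2·0 + 0·1 + (-5)·0) = (6, 0, 0)
w2 = Bw1 = ((-2)·6 + 6·0 + 5·0; 1·6 + 0·0 + 1·0; 2·6 + 0·0 + (-5)·0) = (-12, 6, 12)
w3 = Bw2 = (120, 0, -84)
Requested component of w3: -84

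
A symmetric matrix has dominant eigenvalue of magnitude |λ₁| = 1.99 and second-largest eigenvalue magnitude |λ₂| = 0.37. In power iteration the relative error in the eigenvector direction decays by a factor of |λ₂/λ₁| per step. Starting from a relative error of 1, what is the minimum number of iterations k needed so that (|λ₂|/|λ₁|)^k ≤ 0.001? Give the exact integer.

|λ₂/λ₁| = 0.37/1.99 = 0.18593
Need k ≥ ln(0.001) / ln(0.18593) = -6.9078 / -1.6824 ≈ 4.106
Smallest integer k satisfying the bound: 5

5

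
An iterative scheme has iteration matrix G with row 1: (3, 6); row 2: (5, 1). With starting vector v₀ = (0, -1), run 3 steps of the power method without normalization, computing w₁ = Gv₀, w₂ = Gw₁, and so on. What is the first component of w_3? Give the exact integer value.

w1 = Gv₀ = (-6, -1)
w2 = Gw1 = (-24, -31)
w3 = Gw2 = (-258, -151)
The requested component of w3 is -258.

-258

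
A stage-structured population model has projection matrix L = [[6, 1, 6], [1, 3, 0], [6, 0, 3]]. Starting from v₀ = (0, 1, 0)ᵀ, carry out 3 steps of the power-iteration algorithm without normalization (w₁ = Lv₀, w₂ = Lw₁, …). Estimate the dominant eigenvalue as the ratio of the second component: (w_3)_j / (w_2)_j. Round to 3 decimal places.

3.900

w1 = Lv₀ = (6·0 + 1·1 + 6·0; 1·0 + 3·1 + 0·0; 6·0 + 0·1 + 3·0) = (1, 3, 0)
w2 = Lw1 = (6·1 + 1·3 + 6·0; 1·1 + 3·3 + 0·0; 6·1 + 0·3 + 3·0) = (9, 10, 6)
w3 = Lw2 = (100, 39, 72)
Ratio at component: 39 / 10 = 3.900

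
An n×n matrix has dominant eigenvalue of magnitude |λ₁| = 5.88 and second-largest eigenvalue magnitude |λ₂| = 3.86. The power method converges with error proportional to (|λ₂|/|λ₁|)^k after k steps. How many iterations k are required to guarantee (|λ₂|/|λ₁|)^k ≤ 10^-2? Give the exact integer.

11

|λ₂/λ₁| = 3.86/5.88 = 0.65646
Need k ≥ ln(10^-2) / ln(0.65646) = -4.6052 / -0.4209 ≈ 10.942
Smallest integer k satisfying the bound: 11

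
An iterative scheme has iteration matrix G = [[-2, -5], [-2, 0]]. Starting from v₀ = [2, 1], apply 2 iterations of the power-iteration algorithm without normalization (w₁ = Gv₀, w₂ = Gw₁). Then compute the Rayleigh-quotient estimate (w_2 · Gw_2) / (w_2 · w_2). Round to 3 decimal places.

w1 = Gv₀ = ((-2)·2 + (-5)·1; (-2)·2 + 0·1) = (-9, -4)
w2 = Gw1 = ((-2)·(-9) + (-5)·(-4); (-2)·(-9) + 0·(-4)) = (38, 18)
Gw2 = (-166, -76)
w2·Gw2 = 38·(-166) + 18·(-76) = -7676; w2·w2 = 38·38 + 18·18 = 1768
λ ≈ -7676/1768 = -4.342

-4.342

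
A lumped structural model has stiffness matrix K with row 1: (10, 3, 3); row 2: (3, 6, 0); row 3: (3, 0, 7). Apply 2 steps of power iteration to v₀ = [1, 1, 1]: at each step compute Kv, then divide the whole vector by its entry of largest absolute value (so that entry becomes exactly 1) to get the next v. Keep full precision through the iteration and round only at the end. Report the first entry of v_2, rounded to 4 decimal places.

Kv0 = (16.00000, 9.00000, 10.00000); divide by 16.00000 → v1 = (1.00000, 0.56250, 0.62500)
Kv1 = (13.56250, 6.37500, 7.37500); divide by 13.56250 → v2 = (1.00000, 0.47005, 0.54378)
Requested entry of v2: 217/217 = 1.0000

1.0000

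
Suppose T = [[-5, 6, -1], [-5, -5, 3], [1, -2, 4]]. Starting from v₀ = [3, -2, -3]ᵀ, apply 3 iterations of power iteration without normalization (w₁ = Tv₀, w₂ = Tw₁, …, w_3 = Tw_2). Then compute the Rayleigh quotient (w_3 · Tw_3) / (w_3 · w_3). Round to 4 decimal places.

w1 = Tv₀ = ((-5)·3 + 6·(-2) + (-1)·(-3); (-5)·3 + (-5)·(-2) + 3·(-3); 1·3 + (-2)·(-2) + 4·(-3)) = (-24, -14, -5)
w2 = Tw1 = ((-5)·(-24) + 6·(-14) + (-1)·(-5); (-5)·(-24) + (-5)·(-14) + 3·(-5); 1·(-24) + (-2)·(-14) + 4·(-5)) = (41, 175, -16)
w3 = Tw2 = (861, -1128, -373)
Tw3 = (-10700, 216, 1625)
w3·Tw3 = 861·(-10700) + (-1128)·216 + (-373)·1625 = -10062473; w3·w3 = 861·861 + (-1128)·(-1128) + (-373)·(-373) = 2152834
λ ≈ -10062473/2152834 = -4.6741

-4.6741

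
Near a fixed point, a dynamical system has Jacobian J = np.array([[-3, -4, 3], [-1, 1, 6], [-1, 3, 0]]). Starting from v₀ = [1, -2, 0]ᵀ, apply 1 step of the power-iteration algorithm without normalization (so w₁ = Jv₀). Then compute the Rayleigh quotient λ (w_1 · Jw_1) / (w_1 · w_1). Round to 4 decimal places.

λ ≈ 1.5422

w1 = Jv₀ = ((-3)·1 + (-4)·(-2) + 3·0; (-1)·1 + 1·(-2) + 6·0; (-1)·1 + 3·(-2) + 0·0) = (5, -3, -7)
Jw1 = (-24, -50, -14)
w1·Jw1 = 5·(-24) + (-3)·(-50) + (-7)·(-14) = 128; w1·w1 = 5·5 + (-3)·(-3) + (-7)·(-7) = 83
λ ≈ 128/83 = 1.5422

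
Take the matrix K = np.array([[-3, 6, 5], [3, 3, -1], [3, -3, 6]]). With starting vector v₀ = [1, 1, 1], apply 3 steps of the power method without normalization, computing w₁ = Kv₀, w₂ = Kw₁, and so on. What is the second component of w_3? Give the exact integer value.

162

w1 = Kv₀ = (8, 5, 6)
w2 = Kw1 = (36, 33, 45)
w3 = Kw2 = (315, 162, 279)
The requested component of w3 is 162.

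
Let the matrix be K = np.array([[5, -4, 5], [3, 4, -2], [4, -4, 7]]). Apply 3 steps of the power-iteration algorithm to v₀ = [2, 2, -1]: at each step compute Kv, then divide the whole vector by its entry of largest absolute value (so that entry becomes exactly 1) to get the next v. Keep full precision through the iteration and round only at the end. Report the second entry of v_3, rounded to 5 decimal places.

Kv0 = (-3.000000, 16.000000, -7.000000); divide by 16.000000 → v1 = (-0.187500, 1.000000, -0.437500)
Kv1 = (-7.125000, 4.312500, -7.812500); divide by -7.812500 → v2 = (0.912000, -0.552000, 1.000000)
Kv2 = (11.768000, -1.472000, 12.856000); divide by 12.856000 → v3 = (0.915370, -0.114499, 1.000000)
Requested entry of v3: 184/-1607 = -0.11450

-0.11450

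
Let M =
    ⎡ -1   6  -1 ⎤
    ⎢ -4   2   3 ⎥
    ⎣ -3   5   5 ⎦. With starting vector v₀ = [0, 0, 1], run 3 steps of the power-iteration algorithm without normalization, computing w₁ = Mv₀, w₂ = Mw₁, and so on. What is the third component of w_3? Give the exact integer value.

298

w1 = Mv₀ = (-1, 3, 5)
w2 = Mw1 = (14, 25, 43)
w3 = Mw2 = (93, 123, 298)
The requested component of w3 is 298.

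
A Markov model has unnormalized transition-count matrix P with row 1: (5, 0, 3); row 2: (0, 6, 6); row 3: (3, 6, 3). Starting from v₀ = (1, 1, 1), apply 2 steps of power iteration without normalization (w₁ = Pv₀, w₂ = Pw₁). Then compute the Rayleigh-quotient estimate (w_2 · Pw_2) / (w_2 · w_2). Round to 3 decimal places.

11.240

w1 = Pv₀ = (8, 12, 12)
w2 = Pw1 = (76, 144, 132)
Pw2 = (776, 1656, 1488)
w2·Pw2 = 76·776 + 144·1656 + 132·1488 = 493856; w2·w2 = 76·76 + 144·144 + 132·132 = 43936
λ ≈ 493856/43936 = 11.240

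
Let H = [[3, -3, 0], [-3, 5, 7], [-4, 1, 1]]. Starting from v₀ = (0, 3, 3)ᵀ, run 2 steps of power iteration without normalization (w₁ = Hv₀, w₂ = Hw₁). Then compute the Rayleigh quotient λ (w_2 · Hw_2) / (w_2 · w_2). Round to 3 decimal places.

8.921

w1 = Hv₀ = (-9, 36, 6)
w2 = Hw1 = (-135, 249, 78)
Hw2 = (-1152, 2196, 867)
w2·Hw2 = (-135)·(-1152) + 249·2196 + 78·867 = 769950; w2·w2 = (-135)·(-135) + 249·249 + 78·78 = 86310
λ ≈ 769950/86310 = 8.921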